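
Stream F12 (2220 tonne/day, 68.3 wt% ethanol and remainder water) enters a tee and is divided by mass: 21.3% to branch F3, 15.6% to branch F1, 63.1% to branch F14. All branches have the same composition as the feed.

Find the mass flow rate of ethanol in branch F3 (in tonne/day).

323 tonne/day

Branch F3 total = 0.213×2220 = 472.86 tonne/day.
ethanol in F3 = 0.683×472.86 = 322.96 tonne/day.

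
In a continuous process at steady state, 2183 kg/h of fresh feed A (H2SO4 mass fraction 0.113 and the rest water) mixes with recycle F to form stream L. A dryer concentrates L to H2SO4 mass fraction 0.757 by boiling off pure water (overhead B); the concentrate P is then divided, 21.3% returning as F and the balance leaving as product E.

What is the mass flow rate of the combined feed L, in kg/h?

Overall H2SO4 balance (none leaves overhead): H2SO4 in fresh feed = H2SO4 in product, i.e. 2183×0.113 = (1−0.213)·P·0.757.
P = 246.68/(0.757×0.787) = 414.06 kg/h.
Recycle F = 0.213×414.06 = 88.194 kg/h.
Combined feed L = 2183 + 88.194 = 2271.2 kg/h.

2271 kg/h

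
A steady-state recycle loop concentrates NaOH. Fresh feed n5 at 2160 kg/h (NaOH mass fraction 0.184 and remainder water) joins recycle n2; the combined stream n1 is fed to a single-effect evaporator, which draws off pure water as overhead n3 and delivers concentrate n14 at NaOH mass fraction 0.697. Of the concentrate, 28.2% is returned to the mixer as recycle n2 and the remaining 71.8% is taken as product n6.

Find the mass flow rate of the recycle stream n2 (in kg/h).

Overall NaOH balance (none leaves overhead): NaOH in fresh feed = NaOH in product, i.e. 2160×0.184 = (1−0.282)·n14·0.697.
n14 = 397.44/(0.697×0.718) = 794.17 kg/h.
Recycle n2 = 0.282×794.17 = 223.96 kg/h.

224 kg/h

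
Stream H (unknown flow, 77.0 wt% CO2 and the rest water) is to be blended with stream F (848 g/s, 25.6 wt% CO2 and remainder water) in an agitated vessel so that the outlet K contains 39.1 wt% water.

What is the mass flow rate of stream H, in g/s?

Let H be the unknown flow. Total out = 848 + H.
water balance: 630.91 + 0.230·H = 0.391·(848 + H)
(0.230 − 0.391)·H = 0.391×848 − 630.91 = -299.34
H = -299.34 / -0.161 = 1859.3 g/s

1859 g/s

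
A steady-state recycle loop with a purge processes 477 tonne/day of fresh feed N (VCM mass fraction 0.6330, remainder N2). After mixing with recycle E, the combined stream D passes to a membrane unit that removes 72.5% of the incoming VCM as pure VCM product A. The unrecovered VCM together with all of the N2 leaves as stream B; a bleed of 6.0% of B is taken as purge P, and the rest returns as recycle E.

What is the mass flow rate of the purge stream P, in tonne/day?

N2 enters only via N and leaves only via the purge: 477×0.367 = 0.060×(N2 in B), and the membrane unit passes all N2, so N2 in D = N2 in B = 2917.7 tonne/day.
VCM in D: m_A = 477×0.633 + (1−0.060)·(1−0.725)·m_A, so m_A = 301.94/0.7415 = 407.2 tonne/day.
B = (1−0.725)×407.2 + 2917.7 = 3029.6 tonne/day.
Purge P = 0.060×3029.6 = 181.78 tonne/day.

181.8 tonne/day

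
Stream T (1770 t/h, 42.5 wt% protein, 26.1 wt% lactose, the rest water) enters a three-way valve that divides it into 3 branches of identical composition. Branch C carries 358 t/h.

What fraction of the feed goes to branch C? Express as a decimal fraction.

0.202

Fraction to C = 358/1770 = 0.2023.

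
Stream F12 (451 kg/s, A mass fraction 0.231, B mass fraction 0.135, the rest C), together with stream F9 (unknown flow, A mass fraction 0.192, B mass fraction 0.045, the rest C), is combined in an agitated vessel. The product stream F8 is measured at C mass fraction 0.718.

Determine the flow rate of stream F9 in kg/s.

841.9 kg/s

Let F9 be the unknown flow. Total out = 451 + F9.
C balance: 285.93 + 0.763·F9 = 0.718·(451 + F9)
(0.763 − 0.718)·F9 = 0.718×451 − 285.93 = 37.884
F9 = 37.884 / 0.045 = 841.87 kg/s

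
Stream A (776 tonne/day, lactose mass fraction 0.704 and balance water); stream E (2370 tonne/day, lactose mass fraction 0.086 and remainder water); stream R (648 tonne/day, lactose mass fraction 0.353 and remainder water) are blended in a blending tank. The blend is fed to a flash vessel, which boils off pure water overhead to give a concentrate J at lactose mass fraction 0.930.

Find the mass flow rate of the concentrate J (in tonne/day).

1053 tonne/day

lactose entering = 776×0.704 + 2370×0.086 + 648×0.353 = 978.87 tonne/day.
All lactose reports to J, so J = 978.87/0.930 = 1052.5 tonne/day.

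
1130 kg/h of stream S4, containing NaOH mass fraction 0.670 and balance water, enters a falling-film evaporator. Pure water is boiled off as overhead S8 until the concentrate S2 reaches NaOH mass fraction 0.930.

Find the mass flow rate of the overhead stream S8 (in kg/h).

NaOH is conserved: 1130×0.670 = 757.1 kg/h all reports to the concentrate.
Concentrate = 757.1/(target fraction) = 814.09 kg/h.
Overhead = 1130 − 814.09 = 315.91 kg/h.

315.9 kg/h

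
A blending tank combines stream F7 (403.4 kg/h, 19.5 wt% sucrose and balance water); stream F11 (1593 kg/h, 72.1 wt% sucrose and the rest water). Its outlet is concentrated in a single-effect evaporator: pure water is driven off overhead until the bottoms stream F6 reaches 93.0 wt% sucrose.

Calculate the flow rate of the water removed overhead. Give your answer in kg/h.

676.8 kg/h

sucrose entering = 403.4×0.195 + 1593×0.721 = 1227.2 kg/h.
All sucrose reports to F6, so F6 = 1227.2/0.930 = 1319.6 kg/h.
Total feed = 1996.4 kg/h; overhead = 1996.4 − 1319.6 = 676.81 kg/h.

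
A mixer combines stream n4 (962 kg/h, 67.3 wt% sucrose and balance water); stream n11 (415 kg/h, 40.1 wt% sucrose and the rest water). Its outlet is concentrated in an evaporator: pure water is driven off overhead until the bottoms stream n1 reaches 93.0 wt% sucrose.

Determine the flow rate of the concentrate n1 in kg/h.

sucrose entering = 962×0.673 + 415×0.401 = 813.84 kg/h.
All sucrose reports to n1, so n1 = 813.84/0.930 = 875.1 kg/h.

875.1 kg/h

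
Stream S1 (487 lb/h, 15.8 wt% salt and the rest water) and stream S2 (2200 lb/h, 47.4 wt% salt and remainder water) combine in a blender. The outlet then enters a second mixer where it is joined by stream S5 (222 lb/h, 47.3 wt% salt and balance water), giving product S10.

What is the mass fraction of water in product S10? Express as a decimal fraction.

0.579

Overall, product flow = 2909 lb/h.
water in = 487×0.842 + 2200×0.526 + 222×0.527 = 1684.2 lb/h.
water fraction in S10 = 0.579.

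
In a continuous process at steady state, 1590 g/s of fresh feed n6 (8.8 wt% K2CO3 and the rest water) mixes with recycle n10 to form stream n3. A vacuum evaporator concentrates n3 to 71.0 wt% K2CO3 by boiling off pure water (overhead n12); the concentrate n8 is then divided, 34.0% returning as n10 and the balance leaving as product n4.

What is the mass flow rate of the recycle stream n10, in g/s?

Overall K2CO3 balance (none leaves overhead): K2CO3 in fresh feed = K2CO3 in product, i.e. 1590×0.088 = (1−0.340)·n8·0.710.
n8 = 139.92/(0.710×0.660) = 298.59 g/s.
Recycle n10 = 0.340×298.59 = 101.52 g/s.

101.5 g/s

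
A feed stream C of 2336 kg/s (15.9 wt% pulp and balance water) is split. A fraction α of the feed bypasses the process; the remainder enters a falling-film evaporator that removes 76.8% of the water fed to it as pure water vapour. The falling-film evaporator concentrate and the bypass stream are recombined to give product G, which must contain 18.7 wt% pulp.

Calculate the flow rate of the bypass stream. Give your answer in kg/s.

All 2336×0.159 = 371.42 kg/s of pulp reaches G, so G = 371.42/0.187 = 1986.2 kg/s and vapour = 349.78 kg/s.
The evaporator receives (1−α)·2336 of feed at 0.841 water and removes 0.768 of that water:
0.768×0.841×(1−α)×2336 = 349.78
(1−α) = 349.78/1508.8 = 0.2318;  α = 0.7682.
Bypass flow = 0.7682×2336 = 1794.5 kg/s.

1794 kg/s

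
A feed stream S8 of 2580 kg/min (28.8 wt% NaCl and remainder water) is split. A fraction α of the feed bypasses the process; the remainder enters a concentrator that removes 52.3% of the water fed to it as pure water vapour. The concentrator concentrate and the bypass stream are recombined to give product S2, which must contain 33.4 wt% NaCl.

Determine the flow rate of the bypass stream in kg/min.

All 2580×0.288 = 743.04 kg/min of NaCl reaches S2, so S2 = 743.04/0.334 = 2224.7 kg/min and vapour = 355.33 kg/min.
The evaporator receives (1−α)·2580 of feed at 0.712 water and removes 0.523 of that water:
0.523×0.712×(1−α)×2580 = 355.33
(1−α) = 355.33/960.73 = 0.3699;  α = 0.6301.
Bypass flow = 0.6301×2580 = 1625.8 kg/min.

1626 kg/min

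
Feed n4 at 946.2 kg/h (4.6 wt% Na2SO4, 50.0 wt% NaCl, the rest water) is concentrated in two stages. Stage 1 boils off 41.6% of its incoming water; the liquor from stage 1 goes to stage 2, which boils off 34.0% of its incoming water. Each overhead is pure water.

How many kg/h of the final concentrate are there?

water in feed = 946.2×0.454 = 429.57 kg/h.
After stage 1: water left = (1−0.416)×429.57 = 250.87; stream total = 767.5 kg/h.
After stage 2: water left = (1−0.340)×250.87 = 165.58; final concentrate = 682.2 kg/h.

682.2 kg/h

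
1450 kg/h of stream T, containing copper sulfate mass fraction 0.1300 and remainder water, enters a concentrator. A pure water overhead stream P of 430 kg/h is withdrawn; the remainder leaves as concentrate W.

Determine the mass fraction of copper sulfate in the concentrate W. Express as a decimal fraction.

0.1848

copper sulfate is not removed: 1450×0.130 = 188.5 kg/h of copper sulfate enters W.
Concentrate = 1450 − 430 = 1020 kg/h.
Mass fraction = 188.5/1020 = 0.1848.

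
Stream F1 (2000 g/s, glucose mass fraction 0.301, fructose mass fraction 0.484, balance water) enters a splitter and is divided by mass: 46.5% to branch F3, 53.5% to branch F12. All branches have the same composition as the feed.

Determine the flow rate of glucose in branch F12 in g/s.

Branch F12 total = 0.535×2000 = 1070 g/s.
glucose in F12 = 0.301×1070 = 322.07 g/s.

322.1 g/s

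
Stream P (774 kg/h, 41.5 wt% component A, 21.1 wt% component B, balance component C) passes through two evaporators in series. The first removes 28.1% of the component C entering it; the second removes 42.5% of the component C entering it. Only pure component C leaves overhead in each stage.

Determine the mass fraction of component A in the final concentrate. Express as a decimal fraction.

component C in feed = 774×0.374 = 289.48 kg/h.
After stage 1: component C left = (1−0.281)×289.48 = 208.13; stream total = 692.66 kg/h.
After stage 2: component C left = (1−0.425)×208.13 = 119.68; final concentrate = 604.2 kg/h.
component A fraction = 321.21/604.2 = 0.5316.

0.5316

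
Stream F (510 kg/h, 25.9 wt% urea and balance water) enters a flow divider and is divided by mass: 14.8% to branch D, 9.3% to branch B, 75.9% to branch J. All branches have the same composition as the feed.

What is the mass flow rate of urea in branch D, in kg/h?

Branch D total = 0.148×510 = 75.48 kg/h.
urea in D = 0.259×75.48 = 19.549 kg/h.

19.55 kg/h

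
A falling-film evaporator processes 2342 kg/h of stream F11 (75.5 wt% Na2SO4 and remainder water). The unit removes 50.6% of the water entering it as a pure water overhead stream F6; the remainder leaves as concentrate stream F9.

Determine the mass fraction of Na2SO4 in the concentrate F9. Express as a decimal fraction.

Na2SO4 is not removed: 2342×0.755 = 1768.2 kg/h of Na2SO4 enters F9.
water entering = 2342×0.245 = 573.79 kg/h; overhead removed = 0.506×573.79 = 290.34 kg/h.
Concentrate = 2342 − 290.34 = 2051.7 kg/h.
Mass fraction = 1768.2/2051.7 = 0.8618.

0.8618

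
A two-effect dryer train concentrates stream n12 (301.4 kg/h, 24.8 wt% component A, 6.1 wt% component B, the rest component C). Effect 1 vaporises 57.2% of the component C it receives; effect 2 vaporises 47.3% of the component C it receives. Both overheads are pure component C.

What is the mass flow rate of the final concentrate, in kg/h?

140.1 kg/h

component C in feed = 301.4×0.691 = 208.27 kg/h.
After stage 1: component C left = (1−0.572)×208.27 = 89.138; stream total = 182.27 kg/h.
After stage 2: component C left = (1−0.473)×89.138 = 46.976; final concentrate = 140.11 kg/h.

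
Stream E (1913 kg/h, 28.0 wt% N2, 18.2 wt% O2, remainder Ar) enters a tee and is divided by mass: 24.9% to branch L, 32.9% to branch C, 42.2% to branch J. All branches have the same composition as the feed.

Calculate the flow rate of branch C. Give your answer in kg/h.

Branch C flow = 0.329×1913 = 629.38 kg/h.

629.4 kg/h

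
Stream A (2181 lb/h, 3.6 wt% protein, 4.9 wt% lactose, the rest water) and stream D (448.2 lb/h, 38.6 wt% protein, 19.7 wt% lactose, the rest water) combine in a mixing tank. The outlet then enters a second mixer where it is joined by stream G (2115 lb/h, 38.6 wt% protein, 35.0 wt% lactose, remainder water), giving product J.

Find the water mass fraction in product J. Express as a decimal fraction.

0.578

Overall, product flow = 4744.2 lb/h.
water in = 2181×0.915 + 448.2×0.417 + 2115×0.264 = 2740.9 lb/h.
water fraction in J = 0.578.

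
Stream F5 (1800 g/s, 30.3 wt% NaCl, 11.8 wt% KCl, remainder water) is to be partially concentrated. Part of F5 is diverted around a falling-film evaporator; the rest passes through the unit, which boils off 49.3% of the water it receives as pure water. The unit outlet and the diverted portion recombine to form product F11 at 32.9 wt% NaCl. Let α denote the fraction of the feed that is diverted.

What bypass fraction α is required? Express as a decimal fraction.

0.723

All 1800×0.303 = 545.4 g/s of NaCl reaches F11, so F11 = 545.4/0.329 = 1657.8 g/s and vapour = 142.25 g/s.
The evaporator receives (1−α)·1800 of feed at 0.579 water and removes 0.493 of that water:
0.493×0.579×(1−α)×1800 = 142.25
(1−α) = 142.25/513.8 = 0.2769;  α = 0.7231.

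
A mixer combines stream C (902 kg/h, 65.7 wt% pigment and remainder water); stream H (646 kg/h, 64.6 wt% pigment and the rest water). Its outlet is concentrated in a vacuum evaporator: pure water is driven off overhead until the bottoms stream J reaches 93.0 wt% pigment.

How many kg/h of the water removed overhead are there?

pigment entering = 902×0.657 + 646×0.646 = 1009.9 kg/h.
All pigment reports to J, so J = 1009.9/0.930 = 1085.9 kg/h.
Total feed = 1548 kg/h; overhead = 1548 − 1085.9 = 462.05 kg/h.

462.1 kg/h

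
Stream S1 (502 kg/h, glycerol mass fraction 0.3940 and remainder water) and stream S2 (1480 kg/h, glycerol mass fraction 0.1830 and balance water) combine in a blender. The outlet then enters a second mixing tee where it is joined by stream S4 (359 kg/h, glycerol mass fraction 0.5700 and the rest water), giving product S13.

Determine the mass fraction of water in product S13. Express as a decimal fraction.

0.7124

Overall, product flow = 2341 kg/h.
water in = 502×0.606 + 1480×0.817 + 359×0.430 = 1667.7 kg/h.
water fraction in S13 = 0.7124.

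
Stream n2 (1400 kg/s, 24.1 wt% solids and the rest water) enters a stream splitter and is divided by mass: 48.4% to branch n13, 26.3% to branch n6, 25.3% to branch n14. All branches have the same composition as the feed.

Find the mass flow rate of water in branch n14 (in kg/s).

Branch n14 total = 0.253×1400 = 354.2 kg/s.
water in n14 = 0.759×354.2 = 268.84 kg/s.

268.8 kg/s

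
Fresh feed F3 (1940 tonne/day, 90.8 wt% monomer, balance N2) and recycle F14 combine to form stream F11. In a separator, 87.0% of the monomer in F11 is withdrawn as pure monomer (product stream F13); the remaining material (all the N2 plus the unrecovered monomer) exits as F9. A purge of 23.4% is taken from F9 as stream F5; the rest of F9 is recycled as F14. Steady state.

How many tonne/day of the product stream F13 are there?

1702 tonne/day

monomer in F11: m_A = 1940×0.908 + (1−0.234)·(1−0.870)·m_A, so m_A = 1761.5/0.9004 = 1956.3 tonne/day.
Product F13 = 0.870×1956.3 = 1702 tonne/day.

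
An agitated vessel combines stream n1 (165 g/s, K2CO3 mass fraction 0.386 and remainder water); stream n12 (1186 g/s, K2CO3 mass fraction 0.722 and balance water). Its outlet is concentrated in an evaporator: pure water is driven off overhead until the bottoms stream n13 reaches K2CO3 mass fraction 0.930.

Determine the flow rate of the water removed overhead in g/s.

361.8 g/s

K2CO3 entering = 165×0.386 + 1186×0.722 = 919.98 g/s.
All K2CO3 reports to n13, so n13 = 919.98/0.930 = 989.23 g/s.
Total feed = 1351 g/s; overhead = 1351 − 989.23 = 361.77 g/s.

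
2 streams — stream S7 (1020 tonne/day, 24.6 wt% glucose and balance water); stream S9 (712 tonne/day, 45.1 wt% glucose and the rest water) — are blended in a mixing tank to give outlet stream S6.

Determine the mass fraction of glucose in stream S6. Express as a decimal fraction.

0.3303

Total flow out = 1020 + 712 = 1732 tonne/day.
glucose in = 1020×0.246 + 712×0.451 = 572.03 tonne/day.
glucose mass fraction in S6 = 572.03/1732 = 0.3303.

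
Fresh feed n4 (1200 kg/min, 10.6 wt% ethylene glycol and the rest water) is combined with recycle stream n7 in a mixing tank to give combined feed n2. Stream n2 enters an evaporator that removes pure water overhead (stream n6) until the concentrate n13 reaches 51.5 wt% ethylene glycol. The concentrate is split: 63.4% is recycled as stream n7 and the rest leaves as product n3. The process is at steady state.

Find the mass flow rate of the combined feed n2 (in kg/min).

Overall ethylene glycol balance (none leaves overhead): ethylene glycol in fresh feed = ethylene glycol in product, i.e. 1200×0.106 = (1−0.634)·n13·0.515.
n13 = 127.2/(0.515×0.366) = 674.84 kg/min.
Recycle n7 = 0.634×674.84 = 427.85 kg/min.
Combined feed n2 = 1200 + 427.85 = 1627.8 kg/min.

1628 kg/min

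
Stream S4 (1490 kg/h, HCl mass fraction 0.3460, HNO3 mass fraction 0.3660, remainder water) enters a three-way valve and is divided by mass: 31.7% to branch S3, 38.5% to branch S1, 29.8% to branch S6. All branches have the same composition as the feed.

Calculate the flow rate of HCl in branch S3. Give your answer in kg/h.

Branch S3 total = 0.317×1490 = 472.33 kg/h.
HCl in S3 = 0.346×472.33 = 163.43 kg/h.

163.4 kg/h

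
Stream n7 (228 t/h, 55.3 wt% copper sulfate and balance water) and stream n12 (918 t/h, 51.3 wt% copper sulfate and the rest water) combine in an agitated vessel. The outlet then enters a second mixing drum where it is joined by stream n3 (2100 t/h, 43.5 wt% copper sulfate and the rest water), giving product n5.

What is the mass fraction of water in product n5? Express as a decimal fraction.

0.535

Overall, product flow = 3246 t/h.
water in = 228×0.447 + 918×0.487 + 2100×0.565 = 1735.5 t/h.
water fraction in n5 = 0.535.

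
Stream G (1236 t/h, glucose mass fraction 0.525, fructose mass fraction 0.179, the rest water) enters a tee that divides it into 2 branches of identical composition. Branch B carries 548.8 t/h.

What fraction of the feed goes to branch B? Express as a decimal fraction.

Fraction to B = 548.8/1236 = 0.4440.

0.444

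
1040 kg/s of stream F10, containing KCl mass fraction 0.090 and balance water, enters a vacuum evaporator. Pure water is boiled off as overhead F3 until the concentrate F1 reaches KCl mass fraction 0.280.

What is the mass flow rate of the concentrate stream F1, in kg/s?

334.3 kg/s

KCl is conserved: 1040×0.090 = 93.6 kg/s all reports to the concentrate.
Concentrate = 93.6/(target fraction) = 334.29 kg/s.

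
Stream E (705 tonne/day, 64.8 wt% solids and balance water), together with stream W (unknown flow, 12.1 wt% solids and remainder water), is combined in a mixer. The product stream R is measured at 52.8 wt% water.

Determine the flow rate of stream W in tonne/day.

Let W be the unknown flow. Total out = 705 + W.
water balance: 248.16 + 0.879·W = 0.528·(705 + W)
(0.879 − 0.528)·W = 0.528×705 − 248.16 = 124.08
W = 124.08 / 0.351 = 353.5 tonne/day

353.5 tonne/day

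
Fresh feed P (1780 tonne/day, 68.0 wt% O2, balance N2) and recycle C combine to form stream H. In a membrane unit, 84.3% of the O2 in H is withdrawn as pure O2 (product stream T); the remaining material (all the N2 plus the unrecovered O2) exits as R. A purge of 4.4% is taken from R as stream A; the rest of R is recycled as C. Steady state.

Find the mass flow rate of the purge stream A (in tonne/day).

579.4 tonne/day

N2 enters only via P and leaves only via the purge: 1780×0.320 = 0.044×(N2 in R), and the membrane unit passes all N2, so N2 in H = N2 in R = 12945 tonne/day.
O2 in H: m_A = 1780×0.680 + (1−0.044)·(1−0.843)·m_A, so m_A = 1210.4/0.8499 = 1424.2 tonne/day.
R = (1−0.843)×1424.2 + 12945 = 13169 tonne/day.
Purge A = 0.044×13169 = 579.44 tonne/day.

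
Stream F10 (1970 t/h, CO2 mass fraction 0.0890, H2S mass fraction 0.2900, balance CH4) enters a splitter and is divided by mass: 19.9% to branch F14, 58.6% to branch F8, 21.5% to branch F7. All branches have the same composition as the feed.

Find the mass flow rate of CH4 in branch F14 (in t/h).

243.5 t/h

Branch F14 total = 0.199×1970 = 392.03 t/h.
CH4 in F14 = 0.621×392.03 = 243.45 t/h.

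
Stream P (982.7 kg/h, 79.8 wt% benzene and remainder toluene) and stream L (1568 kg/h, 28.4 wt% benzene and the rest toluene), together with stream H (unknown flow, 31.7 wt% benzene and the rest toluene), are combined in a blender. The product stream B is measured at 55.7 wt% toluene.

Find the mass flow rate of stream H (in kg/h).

790.1 kg/h

Let H be the unknown flow. Total out = 2550.7 + H.
toluene balance: 1321.2 + 0.683·H = 0.557·(2550.7 + H)
(0.683 − 0.557)·H = 0.557×2550.7 − 1321.2 = 99.547
H = 99.547 / 0.126 = 790.05 kg/h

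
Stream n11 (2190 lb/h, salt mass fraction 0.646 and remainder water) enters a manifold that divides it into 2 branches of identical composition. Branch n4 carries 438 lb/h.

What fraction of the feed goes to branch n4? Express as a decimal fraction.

Fraction to n4 = 438/2190 = 0.2000.

0.200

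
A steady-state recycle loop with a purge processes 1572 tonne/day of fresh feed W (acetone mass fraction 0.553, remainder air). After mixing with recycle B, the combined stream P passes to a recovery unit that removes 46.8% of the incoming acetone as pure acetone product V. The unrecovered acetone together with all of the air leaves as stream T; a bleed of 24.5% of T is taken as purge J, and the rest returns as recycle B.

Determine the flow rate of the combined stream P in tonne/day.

4321 tonne/day

air enters only via W and leaves only via the purge: 1572×0.447 = 0.245×(air in T), and the recovery unit passes all air, so air in P = air in T = 2868.1 tonne/day.
acetone in P: m_A = 1572×0.553 + (1−0.245)·(1−0.468)·m_A, so m_A = 869.32/0.5983 = 1452.9 tonne/day.
P = 1452.9 + 2868.1 = 4321 tonne/day.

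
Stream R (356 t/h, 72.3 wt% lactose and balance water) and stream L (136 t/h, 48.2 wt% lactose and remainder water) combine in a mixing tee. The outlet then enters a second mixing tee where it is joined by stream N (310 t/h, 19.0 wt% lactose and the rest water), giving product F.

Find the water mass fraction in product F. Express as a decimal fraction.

Overall, product flow = 802 t/h.
water in = 356×0.277 + 136×0.518 + 310×0.810 = 420.16 t/h.
water fraction in F = 0.524.

0.524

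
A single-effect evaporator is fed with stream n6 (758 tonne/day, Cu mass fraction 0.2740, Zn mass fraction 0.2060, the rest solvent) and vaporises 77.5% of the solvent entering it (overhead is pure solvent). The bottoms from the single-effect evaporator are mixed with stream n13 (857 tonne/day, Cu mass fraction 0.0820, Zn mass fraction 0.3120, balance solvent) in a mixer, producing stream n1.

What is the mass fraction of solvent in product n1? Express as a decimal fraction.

0.4643

Vapour removed = 0.775×0.520×758 = 305.47 tonne/day; concentrate = 452.53 tonne/day.
solvent reaching the mixer = 88.686 (from concentrate) + 857×0.606 = 608.03 tonne/day.
Product flow = 452.53 + 857 = 1309.5 tonne/day; solvent fraction = 0.4643.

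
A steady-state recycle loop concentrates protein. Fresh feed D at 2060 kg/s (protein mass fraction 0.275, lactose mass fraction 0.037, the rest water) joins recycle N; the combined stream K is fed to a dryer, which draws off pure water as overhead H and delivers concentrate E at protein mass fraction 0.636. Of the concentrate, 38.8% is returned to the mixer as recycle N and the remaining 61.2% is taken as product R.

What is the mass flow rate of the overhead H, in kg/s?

1169 kg/s

Overall protein balance (none leaves overhead): protein in fresh feed = protein in product, i.e. 2060×0.275 = (1−0.388)·E·0.636.
E = 566.5/(0.636×0.612) = 1455.4 kg/s.
Recycle N = 0.388×1455.4 = 564.71 kg/s.
Combined feed K = 2060 + 564.71 = 2624.7 kg/s.
Overhead H = K − E = 2624.7 − 1455.4 = 1169.3 kg/s.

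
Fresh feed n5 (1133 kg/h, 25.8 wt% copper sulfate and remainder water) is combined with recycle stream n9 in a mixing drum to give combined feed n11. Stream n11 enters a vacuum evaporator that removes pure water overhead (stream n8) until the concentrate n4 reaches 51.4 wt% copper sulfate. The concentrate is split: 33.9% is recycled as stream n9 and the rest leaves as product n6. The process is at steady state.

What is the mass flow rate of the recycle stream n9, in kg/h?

291.7 kg/h

Overall copper sulfate balance (none leaves overhead): copper sulfate in fresh feed = copper sulfate in product, i.e. 1133×0.258 = (1−0.339)·n4·0.514.
n4 = 292.31/(0.514×0.661) = 860.37 kg/h.
Recycle n9 = 0.339×860.37 = 291.67 kg/h.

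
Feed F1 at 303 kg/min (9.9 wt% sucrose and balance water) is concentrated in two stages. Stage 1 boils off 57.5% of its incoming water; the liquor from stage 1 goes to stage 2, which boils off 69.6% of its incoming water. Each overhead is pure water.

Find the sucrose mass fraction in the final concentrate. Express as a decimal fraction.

0.460

water in feed = 303×0.901 = 273 kg/min.
After stage 1: water left = (1−0.575)×273 = 116.03; stream total = 146.02 kg/min.
After stage 2: water left = (1−0.696)×116.03 = 35.272; final concentrate = 65.269 kg/min.
sucrose fraction = 29.997/65.269 = 0.460.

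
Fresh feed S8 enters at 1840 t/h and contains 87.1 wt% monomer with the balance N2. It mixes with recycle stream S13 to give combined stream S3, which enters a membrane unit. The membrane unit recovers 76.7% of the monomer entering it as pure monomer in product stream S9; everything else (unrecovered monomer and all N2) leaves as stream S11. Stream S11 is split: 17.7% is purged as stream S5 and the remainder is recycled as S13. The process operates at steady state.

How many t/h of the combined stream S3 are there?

N2 enters only via S8 and leaves only via the purge: 1840×0.129 = 0.177×(N2 in S11), and the membrane unit passes all N2, so N2 in S3 = N2 in S11 = 1341 t/h.
monomer in S3: m_A = 1840×0.871 + (1−0.177)·(1−0.767)·m_A, so m_A = 1602.6/0.8082 = 1982.9 t/h.
S3 = 1982.9 + 1341 = 3323.9 t/h.

3324 t/h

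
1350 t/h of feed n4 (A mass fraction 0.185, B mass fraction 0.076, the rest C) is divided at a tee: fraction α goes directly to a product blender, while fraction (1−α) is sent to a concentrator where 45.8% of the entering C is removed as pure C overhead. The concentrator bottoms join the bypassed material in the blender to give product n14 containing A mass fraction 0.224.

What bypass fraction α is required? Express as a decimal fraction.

0.486

All 1350×0.185 = 249.75 t/h of A reaches n14, so n14 = 249.75/0.224 = 1115 t/h and vapour = 235.04 t/h.
The evaporator receives (1−α)·1350 of feed at 0.739 C and removes 0.458 of that C:
0.458×0.739×(1−α)×1350 = 235.04
(1−α) = 235.04/456.92 = 0.5144;  α = 0.4856.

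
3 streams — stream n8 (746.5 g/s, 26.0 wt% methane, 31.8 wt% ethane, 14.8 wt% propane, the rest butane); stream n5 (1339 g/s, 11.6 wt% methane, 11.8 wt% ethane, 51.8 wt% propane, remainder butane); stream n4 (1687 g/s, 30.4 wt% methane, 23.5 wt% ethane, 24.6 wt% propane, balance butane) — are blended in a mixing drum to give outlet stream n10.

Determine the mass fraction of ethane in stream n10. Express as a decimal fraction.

Total flow out = 746.5 + 1339 + 1687 = 3772.5 g/s.
ethane in = 746.5×0.318 + 1339×0.118 + 1687×0.235 = 791.83 g/s.
ethane mass fraction in n10 = 791.83/3772.5 = 0.2099.

0.2099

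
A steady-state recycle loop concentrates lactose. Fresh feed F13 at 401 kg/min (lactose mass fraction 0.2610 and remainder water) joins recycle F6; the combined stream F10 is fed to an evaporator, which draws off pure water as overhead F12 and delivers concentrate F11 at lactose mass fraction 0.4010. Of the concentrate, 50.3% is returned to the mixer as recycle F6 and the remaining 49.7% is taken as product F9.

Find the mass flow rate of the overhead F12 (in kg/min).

140 kg/min

Overall lactose balance (none leaves overhead): lactose in fresh feed = lactose in product, i.e. 401×0.261 = (1−0.503)·F11·0.401.
F11 = 104.66/(0.401×0.497) = 525.15 kg/min.
Recycle F6 = 0.503×525.15 = 264.15 kg/min.
Combined feed F10 = 401 + 264.15 = 665.15 kg/min.
Overhead F12 = F10 − F11 = 665.15 − 525.15 = 140 kg/min.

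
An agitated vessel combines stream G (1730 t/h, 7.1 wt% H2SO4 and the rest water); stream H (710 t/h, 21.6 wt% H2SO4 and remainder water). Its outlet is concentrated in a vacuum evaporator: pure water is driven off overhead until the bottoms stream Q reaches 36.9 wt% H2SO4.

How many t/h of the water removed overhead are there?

H2SO4 entering = 1730×0.071 + 710×0.216 = 276.19 t/h.
All H2SO4 reports to Q, so Q = 276.19/0.369 = 748.48 t/h.
Total feed = 2440 t/h; overhead = 2440 − 748.48 = 1691.5 t/h.

1692 t/h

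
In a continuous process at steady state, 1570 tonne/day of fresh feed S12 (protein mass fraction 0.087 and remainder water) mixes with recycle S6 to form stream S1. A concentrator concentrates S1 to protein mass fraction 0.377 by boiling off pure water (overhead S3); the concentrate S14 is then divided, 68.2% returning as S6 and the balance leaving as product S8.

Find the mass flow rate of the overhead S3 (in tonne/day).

Overall protein balance (none leaves overhead): protein in fresh feed = protein in product, i.e. 1570×0.087 = (1−0.682)·S14·0.377.
S14 = 136.59/(0.377×0.318) = 1139.3 tonne/day.
Recycle S6 = 0.682×1139.3 = 777.02 tonne/day.
Combined feed S1 = 1570 + 777.02 = 2347 tonne/day.
Overhead S3 = S1 − S14 = 2347 − 1139.3 = 1207.7 tonne/day.

1208 tonne/day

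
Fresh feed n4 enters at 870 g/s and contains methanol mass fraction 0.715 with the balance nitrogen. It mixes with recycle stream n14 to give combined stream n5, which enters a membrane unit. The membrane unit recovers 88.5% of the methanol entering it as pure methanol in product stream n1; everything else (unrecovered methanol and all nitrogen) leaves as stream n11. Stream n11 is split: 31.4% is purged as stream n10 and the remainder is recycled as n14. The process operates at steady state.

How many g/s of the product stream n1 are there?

methanol in n5: m_A = 870×0.715 + (1−0.314)·(1−0.885)·m_A, so m_A = 622.05/0.9211 = 675.33 g/s.
Product n1 = 0.885×675.33 = 597.66 g/s.

597.7 g/s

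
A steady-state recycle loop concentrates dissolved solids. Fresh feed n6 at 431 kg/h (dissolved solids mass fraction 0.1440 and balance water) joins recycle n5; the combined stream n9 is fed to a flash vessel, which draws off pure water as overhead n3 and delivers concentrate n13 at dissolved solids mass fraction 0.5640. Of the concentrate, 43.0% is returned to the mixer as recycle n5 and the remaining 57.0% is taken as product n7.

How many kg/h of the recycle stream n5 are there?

Overall dissolved solids balance (none leaves overhead): dissolved solids in fresh feed = dissolved solids in product, i.e. 431×0.144 = (1−0.430)·n13·0.564.
n13 = 62.064/(0.564×0.570) = 193.06 kg/h.
Recycle n5 = 0.430×193.06 = 83.015 kg/h.

83.01 kg/h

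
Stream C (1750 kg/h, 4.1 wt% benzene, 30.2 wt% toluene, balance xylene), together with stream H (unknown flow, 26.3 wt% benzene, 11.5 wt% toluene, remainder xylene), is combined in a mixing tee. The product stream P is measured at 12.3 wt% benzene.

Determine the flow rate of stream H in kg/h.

Let H be the unknown flow. Total out = 1750 + H.
benzene balance: 71.75 + 0.263·H = 0.123·(1750 + H)
(0.263 − 0.123)·H = 0.123×1750 − 71.75 = 143.5
H = 143.5 / 0.140 = 1025 kg/h

1025 kg/h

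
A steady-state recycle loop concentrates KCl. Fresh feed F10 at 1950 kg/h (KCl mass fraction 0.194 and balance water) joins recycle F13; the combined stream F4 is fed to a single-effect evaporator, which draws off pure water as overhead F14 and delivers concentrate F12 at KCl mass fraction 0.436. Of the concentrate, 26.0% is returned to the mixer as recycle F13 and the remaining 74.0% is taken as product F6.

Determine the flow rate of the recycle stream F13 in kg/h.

Overall KCl balance (none leaves overhead): KCl in fresh feed = KCl in product, i.e. 1950×0.194 = (1−0.260)·F12·0.436.
F12 = 378.3/(0.436×0.740) = 1172.5 kg/h.
Recycle F13 = 0.260×1172.5 = 304.85 kg/h.

304.9 kg/h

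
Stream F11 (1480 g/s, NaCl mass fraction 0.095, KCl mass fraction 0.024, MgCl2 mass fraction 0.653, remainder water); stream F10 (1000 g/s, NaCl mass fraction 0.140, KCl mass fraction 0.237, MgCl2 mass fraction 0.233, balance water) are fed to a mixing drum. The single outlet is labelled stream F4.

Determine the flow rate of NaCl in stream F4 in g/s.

280.6 g/s

NaCl out = NaCl in = 1480×0.095 + 1000×0.140 = 280.6 g/s.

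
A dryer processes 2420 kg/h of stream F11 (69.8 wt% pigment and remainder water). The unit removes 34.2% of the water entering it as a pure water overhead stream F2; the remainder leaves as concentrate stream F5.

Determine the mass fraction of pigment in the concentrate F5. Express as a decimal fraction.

0.7784

pigment is not removed: 2420×0.698 = 1689.2 kg/h of pigment enters F5.
water entering = 2420×0.302 = 730.84 kg/h; overhead removed = 0.342×730.84 = 249.95 kg/h.
Concentrate = 2420 − 249.95 = 2170.1 kg/h.
Mass fraction = 1689.2/2170.1 = 0.7784.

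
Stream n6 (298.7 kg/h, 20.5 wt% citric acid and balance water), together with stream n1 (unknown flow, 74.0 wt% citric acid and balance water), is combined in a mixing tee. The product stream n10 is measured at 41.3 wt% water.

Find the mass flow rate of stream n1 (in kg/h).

Let n1 be the unknown flow. Total out = 298.7 + n1.
water balance: 237.47 + 0.260·n1 = 0.413·(298.7 + n1)
(0.260 − 0.413)·n1 = 0.413×298.7 − 237.47 = -114.1
n1 = -114.1 / -0.153 = 745.77 kg/h

745.8 kg/h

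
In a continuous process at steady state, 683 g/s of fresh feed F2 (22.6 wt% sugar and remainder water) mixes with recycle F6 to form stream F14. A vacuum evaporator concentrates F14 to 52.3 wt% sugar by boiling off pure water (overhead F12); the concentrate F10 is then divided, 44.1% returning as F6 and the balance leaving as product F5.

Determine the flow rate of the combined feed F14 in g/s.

915.8 g/s

Overall sugar balance (none leaves overhead): sugar in fresh feed = sugar in product, i.e. 683×0.226 = (1−0.441)·F10·0.523.
F10 = 154.36/(0.523×0.559) = 527.98 g/s.
Recycle F6 = 0.441×527.98 = 232.84 g/s.
Combined feed F14 = 683 + 232.84 = 915.84 g/s.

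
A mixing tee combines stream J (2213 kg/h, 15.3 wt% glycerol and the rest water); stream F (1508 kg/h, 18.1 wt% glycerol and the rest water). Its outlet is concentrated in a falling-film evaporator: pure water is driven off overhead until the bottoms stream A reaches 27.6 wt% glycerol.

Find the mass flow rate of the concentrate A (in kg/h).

2216 kg/h

glycerol entering = 2213×0.153 + 1508×0.181 = 611.54 kg/h.
All glycerol reports to A, so A = 611.54/0.276 = 2215.7 kg/h.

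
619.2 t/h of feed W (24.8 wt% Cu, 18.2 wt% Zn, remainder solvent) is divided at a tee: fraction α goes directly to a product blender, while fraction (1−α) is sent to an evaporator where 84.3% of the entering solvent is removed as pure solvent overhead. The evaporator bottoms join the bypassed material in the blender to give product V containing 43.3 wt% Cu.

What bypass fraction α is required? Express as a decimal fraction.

0.111

All 619.2×0.248 = 153.56 t/h of Cu reaches V, so V = 153.56/0.433 = 354.65 t/h and vapour = 264.55 t/h.
The evaporator receives (1−α)·619.2 of feed at 0.570 solvent and removes 0.843 of that solvent:
0.843×0.570×(1−α)×619.2 = 264.55
(1−α) = 264.55/297.53 = 0.8892;  α = 0.1108.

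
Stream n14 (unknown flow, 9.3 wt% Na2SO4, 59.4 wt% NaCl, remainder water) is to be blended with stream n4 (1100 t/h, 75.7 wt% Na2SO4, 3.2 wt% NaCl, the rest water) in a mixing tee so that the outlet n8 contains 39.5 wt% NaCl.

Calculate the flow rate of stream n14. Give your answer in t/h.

2007 t/h

Let n14 be the unknown flow. Total out = 1100 + n14.
NaCl balance: 35.2 + 0.594·n14 = 0.395·(1100 + n14)
(0.594 − 0.395)·n14 = 0.395×1100 − 35.2 = 399.3
n14 = 399.3 / 0.199 = 2006.5 t/h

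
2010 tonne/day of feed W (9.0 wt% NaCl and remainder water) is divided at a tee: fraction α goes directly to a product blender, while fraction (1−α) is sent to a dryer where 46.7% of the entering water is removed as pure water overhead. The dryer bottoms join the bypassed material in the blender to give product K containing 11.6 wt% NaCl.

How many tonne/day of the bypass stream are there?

949.9 tonne/day

All 2010×0.090 = 180.9 tonne/day of NaCl reaches K, so K = 180.9/0.116 = 1559.5 tonne/day and vapour = 450.52 tonne/day.
The evaporator receives (1−α)·2010 of feed at 0.910 water and removes 0.467 of that water:
0.467×0.910×(1−α)×2010 = 450.52
(1−α) = 450.52/854.19 = 0.5274;  α = 0.4726.
Bypass flow = 0.4726×2010 = 949.88 tonne/day.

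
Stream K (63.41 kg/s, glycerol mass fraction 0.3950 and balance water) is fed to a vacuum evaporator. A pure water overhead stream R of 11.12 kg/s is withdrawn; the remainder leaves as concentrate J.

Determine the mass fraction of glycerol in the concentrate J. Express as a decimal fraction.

glycerol is not removed: 63.41×0.395 = 25.047 kg/s of glycerol enters J.
Concentrate = 63.41 − 11.12 = 52.29 kg/s.
Mass fraction = 25.047/52.29 = 0.4790.

0.4790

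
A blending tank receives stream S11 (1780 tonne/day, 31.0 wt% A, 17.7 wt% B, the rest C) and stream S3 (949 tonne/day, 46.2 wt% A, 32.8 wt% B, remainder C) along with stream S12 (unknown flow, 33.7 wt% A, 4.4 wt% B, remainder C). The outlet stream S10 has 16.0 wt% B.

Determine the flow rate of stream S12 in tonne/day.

Let S12 be the unknown flow. Total out = 2729 + S12.
B balance: 626.33 + 0.044·S12 = 0.160·(2729 + S12)
(0.044 − 0.160)·S12 = 0.160×2729 − 626.33 = -189.69
S12 = -189.69 / -0.116 = 1635.3 tonne/day

1635 tonne/day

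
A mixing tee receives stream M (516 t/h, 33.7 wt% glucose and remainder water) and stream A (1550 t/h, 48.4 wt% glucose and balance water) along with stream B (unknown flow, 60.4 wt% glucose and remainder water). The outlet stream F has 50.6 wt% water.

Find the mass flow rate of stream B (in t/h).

Let B be the unknown flow. Total out = 2066 + B.
water balance: 1141.9 + 0.396·B = 0.506·(2066 + B)
(0.396 − 0.506)·B = 0.506×2066 − 1141.9 = -96.512
B = -96.512 / -0.110 = 877.38 t/h

877.4 t/h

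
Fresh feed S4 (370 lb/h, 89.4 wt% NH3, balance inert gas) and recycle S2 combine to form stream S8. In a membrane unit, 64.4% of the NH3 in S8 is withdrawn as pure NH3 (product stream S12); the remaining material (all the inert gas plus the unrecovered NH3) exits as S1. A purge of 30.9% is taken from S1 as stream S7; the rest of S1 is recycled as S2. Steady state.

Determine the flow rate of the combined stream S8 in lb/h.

565.6 lb/h

inert gas enters only via S4 and leaves only via the purge: 370×0.106 = 0.309×(inert gas in S1), and the membrane unit passes all inert gas, so inert gas in S8 = inert gas in S1 = 126.93 lb/h.
NH3 in S8: m_A = 370×0.894 + (1−0.309)·(1−0.644)·m_A, so m_A = 330.78/0.7540 = 438.7 lb/h.
S8 = 438.7 + 126.93 = 565.62 lb/h.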